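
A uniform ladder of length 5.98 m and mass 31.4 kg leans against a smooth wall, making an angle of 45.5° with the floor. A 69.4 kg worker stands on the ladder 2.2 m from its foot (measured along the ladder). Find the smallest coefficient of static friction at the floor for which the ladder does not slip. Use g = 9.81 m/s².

Sum moments about the foot of the ladder (the floor normal and friction both act there and drop out).
Ladder weight 31.4×9.81 = 308 N acts at 2.99 m along the ladder; its horizontal arm is 2.99·cos45.5° = 2.096 m → τ = 645.6 N·m clockwise.
Worker: 69.4×9.81 = 680.8 N at 2.2 m → arm 1.542 m → τ = 1050 N·m clockwise.
Wall normal N acts horizontally at the top; its moment arm is the height L sinθ = 5.98·sin45.5° = 4.265 m, counterclockwise.
For rotational equilibrium, N × 4.265 = 1696, so N = 397.7 N.
ΣFx = 0 ⇒ f = N_wall = 397.7 N. ΣFy = 0 ⇒ N_floor = 988.8 N.
μ_min = f / N_floor = 397.7 / 988.8 = 0.402.

μ_min ≈ 0.402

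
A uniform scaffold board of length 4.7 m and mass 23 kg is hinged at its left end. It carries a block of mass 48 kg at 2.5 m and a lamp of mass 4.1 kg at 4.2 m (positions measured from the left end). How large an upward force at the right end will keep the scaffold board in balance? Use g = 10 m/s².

Sum moments about the left end (the unknown pivot reaction has zero arm there).
Beam weight: 23 × 10 = 230 N down at 2.35 m → arm 2.35 m, τ = 230 × 2.35 = 540.5 N·m clockwise.
Block: 48 × 10 = 480 N down at 2.5 m → arm 2.5 m, τ = 480 × 2.5 = 1200 N·m clockwise.
Lamp: 4.1 × 10 = 41 N down at 4.2 m → arm 4.2 m, τ = 41 × 4.2 = 172.2 N·m clockwise.
Net moment of the loads = 1913 N·m clockwise.
The upward force F acts at the right end, arm 4.7 m, giving F × 4.7 counterclockwise.
Balancing moments: F × 4.7 = 1913, giving F = 1913 / 4.7 = 407 N.

F ≈ 407 N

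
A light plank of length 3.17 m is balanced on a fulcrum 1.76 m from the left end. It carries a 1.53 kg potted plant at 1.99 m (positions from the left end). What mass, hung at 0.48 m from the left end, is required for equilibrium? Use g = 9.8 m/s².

About the fulcrum (at 1.76 m from the left end):
Potted plant: 1.53 × 9.8 = 14.99 N down at 1.99 m → arm 0.23 m, τ = 14.99 × 0.23 = 3.448 N·m clockwise.
Net moment of known loads = 3.448 N·m clockwise.
An unknown mass m at 0.48 m has arm 1.28 m; its moment is m·g·1.28 counterclockwise.
For rotational equilibrium, m × 9.8 × 1.28 = 3.448, so m = 3.448 / (9.8 × 1.28) = 0.275 kg.

m ≈ 0.275 kg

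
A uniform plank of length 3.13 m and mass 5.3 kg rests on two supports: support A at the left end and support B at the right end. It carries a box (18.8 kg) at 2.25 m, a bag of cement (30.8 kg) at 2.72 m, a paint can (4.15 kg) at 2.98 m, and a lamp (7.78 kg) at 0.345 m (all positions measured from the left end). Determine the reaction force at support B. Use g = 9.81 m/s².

About support A:
Beam weight: 5.3 × 9.81 = 51.99 N down at 1.565 m → arm 1.565 m, τ = 51.99 × 1.565 = 81.36 N·m clockwise.
Box: 18.8 × 9.81 = 184.4 N down at 2.25 m → arm 2.25 m, τ = 184.4 × 2.25 = 414.9 N·m clockwise.
Bag of cement: 30.8 × 9.81 = 302.1 N down at 2.72 m → arm 2.72 m, τ = 302.1 × 2.72 = 821.7 N·m clockwise.
Paint can: 4.15 × 9.81 = 40.71 N down at 2.98 m → arm 2.98 m, τ = 40.71 × 2.98 = 121.3 N·m clockwise.
Lamp: 7.78 × 9.81 = 76.32 N down at 0.345 m → arm 0.345 m, τ = 76.32 × 0.345 = 26.33 N·m clockwise.
Net load moment about support A = 1466 N·m clockwise.
Reaction R at support B is upward at 3.13 m, arm 3.13 m → moment R × 3.13 counterclockwise.
For rotational equilibrium, R × 3.13 = 1466, so R = 468 N.

R_B ≈ 468 N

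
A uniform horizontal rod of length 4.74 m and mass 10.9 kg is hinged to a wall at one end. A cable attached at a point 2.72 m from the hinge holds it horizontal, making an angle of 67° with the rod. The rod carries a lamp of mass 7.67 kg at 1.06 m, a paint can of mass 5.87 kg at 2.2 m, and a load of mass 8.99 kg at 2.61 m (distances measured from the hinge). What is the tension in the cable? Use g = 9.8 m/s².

T ≈ 275 N

Choose the hinge as the axis so the unknown hinge reaction has zero arm there.
Beam weight: 10.9 × 9.8 = 106.8 N down at 2.37 m → arm 2.37 m, τ = 106.8 × 2.37 = 253.1 N·m clockwise.
Lamp: 7.67 × 9.8 = 75.17 N down at 1.06 m → arm 1.06 m, τ = 75.17 × 1.06 = 79.68 N·m clockwise.
Paint can: 5.87 × 9.8 = 57.53 N down at 2.2 m → arm 2.2 m, τ = 57.53 × 2.2 = 126.6 N·m clockwise.
Load: 8.99 × 9.8 = 88.1 N down at 2.61 m → arm 2.61 m, τ = 88.1 × 2.61 = 229.9 N·m clockwise.
Total clockwise load moment = 689.3 N·m.
The cable tension T acts at 2.72 m; only its component perpendicular to the rod, T sinθ, produces torque. sin 67° = 0.9205.
Setting net torque to zero: T × 2.72 × 0.9205 = 689.3 → T = 689.3 / 2.504 = 275 N.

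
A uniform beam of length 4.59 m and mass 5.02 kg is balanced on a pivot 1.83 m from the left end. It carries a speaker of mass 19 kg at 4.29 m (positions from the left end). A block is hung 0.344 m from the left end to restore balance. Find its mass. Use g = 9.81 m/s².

m ≈ 33 kg

Choose the pivot (at 1.83 m from the left end) as the axis so the support reaction has zero arm there.
Beam weight: 5.02 × 9.81 = 49.25 N down at 2.295 m → arm 0.465 m, τ = 49.25 × 0.465 = 22.9 N·m clockwise.
Speaker: 19 × 9.81 = 186.4 N down at 4.29 m → arm 2.46 m, τ = 186.4 × 2.46 = 458.5 N·m clockwise.
Net moment of known loads = 481.4 N·m clockwise.
An unknown mass m at 0.344 m has arm 1.486 m; its moment is m·g·1.486 counterclockwise.
Setting net torque to zero: m × 9.81 × 1.486 = 481.4 → m = 481.4 / (9.81 × 1.486) = 33 kg.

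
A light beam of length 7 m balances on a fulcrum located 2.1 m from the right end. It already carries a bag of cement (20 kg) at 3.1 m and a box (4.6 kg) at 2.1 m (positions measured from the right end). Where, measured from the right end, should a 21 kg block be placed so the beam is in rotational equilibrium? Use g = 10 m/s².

Take moments about the fulcrum (at 2.1 m from the right end).
Bag of cement: 20 × 10 = 200 N down at 3.1 m → arm 1 m, τ = 200 × 1 = 200 N·m counterclockwise.
Box: acts at the fulcrum, moment arm 0 → no torque.
Net moment of existing loads = 200 N·m counterclockwise.
The block weighs 21 × 10 = 210 N and must supply an equal clockwise moment, so its lever arm about the fulcrum is 200 / 210 = 0.952 m.
That puts it at 2.1 − 0.952 = 1.15 m from the right end.

x ≈ 1.15 m from the right end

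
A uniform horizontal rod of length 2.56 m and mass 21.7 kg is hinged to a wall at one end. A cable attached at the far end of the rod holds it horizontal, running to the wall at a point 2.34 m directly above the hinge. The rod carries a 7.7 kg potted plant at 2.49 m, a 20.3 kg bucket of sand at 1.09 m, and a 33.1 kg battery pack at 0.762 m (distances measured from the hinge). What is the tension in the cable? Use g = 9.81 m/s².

T ≈ 536 N

Taking torques about the hinge:
Beam weight: 21.7 × 9.81 = 212.9 N down at 1.28 m → arm 1.28 m, τ = 212.9 × 1.28 = 272.5 N·m clockwise.
Potted plant: 7.7 × 9.81 = 75.54 N down at 2.49 m → arm 2.49 m, τ = 75.54 × 2.49 = 188.1 N·m clockwise.
Bucket of sand: 20.3 × 9.81 = 199.1 N down at 1.09 m → arm 1.09 m, τ = 199.1 × 1.09 = 217 N·m clockwise.
Battery pack: 33.1 × 9.81 = 324.7 N down at 0.762 m → arm 0.762 m, τ = 324.7 × 0.762 = 247.4 N·m clockwise.
Total clockwise load moment = 925 N·m.
The cable tension T acts at 2.56 m; only its component perpendicular to the rod, T sinθ, produces torque. sinθ = h/√(h²+d²) = 2.34/√(2.34²+2.56²) = 0.6747.
For rotational equilibrium, T × 2.56 × 0.6747 = 925, so T = 925 / 1.727 = 536 N.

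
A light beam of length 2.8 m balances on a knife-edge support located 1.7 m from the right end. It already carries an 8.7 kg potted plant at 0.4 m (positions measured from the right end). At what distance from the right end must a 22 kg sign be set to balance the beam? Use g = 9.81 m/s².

x ≈ 2.21 m from the right end

Take moments about the knife-edge support (at 1.7 m from the right end).
Potted plant: 8.7 × 9.81 = 85.35 N down at 0.4 m → arm 1.3 m, τ = 85.35 × 1.3 = 111 N·m clockwise.
Net moment of existing loads = 111 N·m clockwise.
The sign weighs 22 × 9.81 = 215.8 N and must supply an equal counterclockwise moment, so its lever arm about the knife-edge support is 111 / 215.8 = 0.514 m.
That puts it at 1.7 + 0.514 = 2.21 m from the right end.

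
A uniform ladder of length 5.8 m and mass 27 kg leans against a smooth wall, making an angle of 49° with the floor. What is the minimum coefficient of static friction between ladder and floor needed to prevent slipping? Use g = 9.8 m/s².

μ_min ≈ 0.435

Sum moments about the foot of the ladder (the floor normal and friction both act there and drop out).
Ladder weight 27×9.8 = 264.6 N acts at 2.9 m along the ladder; its horizontal arm is 2.9·cos49° = 1.903 m → τ = 503.5 N·m clockwise.
Wall normal N acts horizontally at the top; its moment arm is the height L sinθ = 5.8·sin49° = 4.377 m, counterclockwise.
Balancing moments: N × 4.377 = 503.5, giving N = 115 N.
ΣFx = 0 ⇒ f = N_wall = 115 N. ΣFy = 0 ⇒ N_floor = 264.6 N.
μ_min = f / N_floor = 115 / 264.6 = 0.435.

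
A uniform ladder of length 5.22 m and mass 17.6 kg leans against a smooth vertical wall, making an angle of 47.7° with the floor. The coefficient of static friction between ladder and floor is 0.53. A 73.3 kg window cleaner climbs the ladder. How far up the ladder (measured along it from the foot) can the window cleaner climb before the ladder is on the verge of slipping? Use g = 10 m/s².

d ≈ 3.14 m

Take moments about the foot of the ladder.
Ladder weight 17.6×10 = 176 N acts at 2.61 m along the ladder; its horizontal arm is 2.61·cos47.7° = 1.757 m → τ = 309.2 N·m clockwise.
Window cleaner weight 73.3×10 = 733 N at distance d → arm d·cos47.7° → τ = 733·d·0.673 clockwise.
Wall normal N at the top has arm L sinθ = 3.861 m counterclockwise, so Στ = 0 gives N·3.861 = 309.2 + 493.3·d.
ΣFy = 0 ⇒ N_floor = 909 N, so the maximum friction is μ_s·N_floor = 0.53×909 = 481.8 N. ΣFx = 0 ⇒ N_wall = f, so at the slipping point N = 481.8 N.
Substituting: 481.8×3.861 = 309.2 + 493.3·d ⇒ d = (1860 − 309.2) / 493.3 = 3.14 m.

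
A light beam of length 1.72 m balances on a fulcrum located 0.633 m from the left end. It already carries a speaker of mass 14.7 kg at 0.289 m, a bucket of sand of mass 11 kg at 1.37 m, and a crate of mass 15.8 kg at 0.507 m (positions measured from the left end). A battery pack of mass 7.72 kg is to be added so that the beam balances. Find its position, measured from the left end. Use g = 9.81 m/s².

x ≈ 0.496 m from the left end

About the fulcrum (at 0.633 m from the left end):
Speaker: 14.7 × 9.81 = 144.2 N down at 0.289 m → arm 0.344 m, τ = 144.2 × 0.344 = 49.6 N·m counterclockwise.
Bucket of sand: 11 × 9.81 = 107.9 N down at 1.37 m → arm 0.737 m, τ = 107.9 × 0.737 = 79.52 N·m clockwise.
Crate: 15.8 × 9.81 = 155 N down at 0.507 m → arm 0.126 m, τ = 155 × 0.126 = 19.53 N·m counterclockwise.
Net moment of existing loads = 10.39 N·m clockwise.
The battery pack weighs 7.72 × 9.81 = 75.73 N and must supply an equal counterclockwise moment, so its lever arm about the fulcrum is 10.39 / 75.73 = 0.137 m.
That puts it at 0.633 − 0.137 = 0.496 m from the left end.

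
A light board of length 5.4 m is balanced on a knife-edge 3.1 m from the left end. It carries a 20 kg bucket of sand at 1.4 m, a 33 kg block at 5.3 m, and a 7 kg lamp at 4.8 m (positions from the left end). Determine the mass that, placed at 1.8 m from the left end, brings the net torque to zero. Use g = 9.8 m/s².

Choose the knife-edge (at 3.1 m from the left end) as the axis so the support reaction has zero arm there.
Bucket of sand: 20 × 9.8 = 196 N down at 1.4 m → arm 1.7 m, τ = 196 × 1.7 = 333.2 N·m counterclockwise.
Block: 33 × 9.8 = 323.4 N down at 5.3 m → arm 2.2 m, τ = 323.4 × 2.2 = 711.5 N·m clockwise.
Lamp: 7 × 9.8 = 68.6 N down at 4.8 m → arm 1.7 m, τ = 68.6 × 1.7 = 116.6 N·m clockwise.
Net moment of known loads = 494.9 N·m clockwise.
An unknown mass m at 1.8 m has arm 1.3 m; its moment is m·g·1.3 counterclockwise.
Setting net torque to zero: m × 9.8 × 1.3 = 494.9 → m = 494.9 / (9.8 × 1.3) = 38.8 kg.

m ≈ 38.8 kg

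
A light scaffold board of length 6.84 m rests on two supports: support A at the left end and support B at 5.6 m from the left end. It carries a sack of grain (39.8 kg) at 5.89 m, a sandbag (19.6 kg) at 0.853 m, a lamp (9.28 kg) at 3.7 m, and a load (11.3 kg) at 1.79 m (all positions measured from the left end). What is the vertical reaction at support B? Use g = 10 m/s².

R_B ≈ 546 N

Choose support A as the axis so its reaction then has zero moment arm.
Sack of grain: 39.8 × 10 = 398 N down at 5.89 m → arm 5.89 m, τ = 398 × 5.89 = 2344 N·m clockwise.
Sandbag: 19.6 × 10 = 196 N down at 0.853 m → arm 0.853 m, τ = 196 × 0.853 = 167.2 N·m clockwise.
Lamp: 9.28 × 10 = 92.8 N down at 3.7 m → arm 3.7 m, τ = 92.8 × 3.7 = 343.4 N·m clockwise.
Load: 11.3 × 10 = 113 N down at 1.79 m → arm 1.79 m, τ = 113 × 1.79 = 202.3 N·m clockwise.
Net load moment about support A = 3057 N·m clockwise.
Reaction R at support B is upward at 5.6 m, arm 5.6 m → moment R × 5.6 counterclockwise.
Setting net torque to zero: R × 5.6 = 3057 → R = 546 N.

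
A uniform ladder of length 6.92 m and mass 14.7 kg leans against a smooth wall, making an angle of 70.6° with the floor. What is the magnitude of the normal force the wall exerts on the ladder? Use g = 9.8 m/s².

N_wall ≈ 25.4 N

Taking torques about the foot of the ladder:
Ladder weight 14.7×9.8 = 144.1 N acts at 3.46 m along the ladder; its horizontal arm is 3.46·cos70.6° = 1.149 m → τ = 165.6 N·m clockwise.
Wall normal N acts horizontally at the top; its moment arm is the height L sinθ = 6.92·sin70.6° = 6.527 m, counterclockwise.
Balancing moments: N × 6.527 = 165.6, giving N = 25.4 N.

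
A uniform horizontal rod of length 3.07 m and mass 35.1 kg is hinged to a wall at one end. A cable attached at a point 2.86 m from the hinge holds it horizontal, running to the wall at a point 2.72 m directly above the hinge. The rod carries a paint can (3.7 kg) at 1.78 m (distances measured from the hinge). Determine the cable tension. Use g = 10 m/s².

Sum moments about the hinge (the unknown hinge reaction has zero arm there).
Beam weight: 35.1 × 10 = 351 N down at 1.535 m → arm 1.535 m, τ = 351 × 1.535 = 538.8 N·m clockwise.
Paint can: 3.7 × 10 = 37 N down at 1.78 m → arm 1.78 m, τ = 37 × 1.78 = 65.86 N·m clockwise.
Total clockwise load moment = 604.7 N·m.
The cable tension T acts at 2.86 m; only its component perpendicular to the rod, T sinθ, produces torque. sinθ = h/√(h²+d²) = 2.72/√(2.72²+2.86²) = 0.6891.
For rotational equilibrium, T × 2.86 × 0.6891 = 604.7, so T = 604.7 / 1.971 = 307 N.

T ≈ 307 N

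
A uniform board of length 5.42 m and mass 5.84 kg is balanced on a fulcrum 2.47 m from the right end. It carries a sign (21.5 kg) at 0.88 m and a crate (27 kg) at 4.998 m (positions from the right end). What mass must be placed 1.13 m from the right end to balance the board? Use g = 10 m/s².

m ≈ 26.5 kg

Take moments about the fulcrum (at 2.47 m from the right end).
Beam weight: 5.84 × 10 = 58.4 N down at 2.71 m → arm 0.24 m, τ = 58.4 × 0.24 = 14.02 N·m counterclockwise.
Sign: 21.5 × 10 = 215 N down at 0.88 m → arm 1.59 m, τ = 215 × 1.59 = 341.9 N·m clockwise.
Crate: 27 × 10 = 270 N down at 4.998 m → arm 2.528 m, τ = 270 × 2.528 = 682.6 N·m counterclockwise.
Net moment of known loads = 354.7 N·m counterclockwise.
An unknown mass m at 1.13 m has arm 1.34 m; its moment is m·g·1.34 clockwise.
Στ = 0 ⇒ m × 10 × 1.34 = 354.7 ⇒ m = 354.7 / (10 × 1.34) = 26.5 kg.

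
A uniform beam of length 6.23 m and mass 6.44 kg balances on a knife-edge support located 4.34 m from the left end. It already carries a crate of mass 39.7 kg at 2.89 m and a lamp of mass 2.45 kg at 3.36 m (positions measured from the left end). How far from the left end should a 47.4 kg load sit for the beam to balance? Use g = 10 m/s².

x ≈ 5.77 m from the left end

About the knife-edge support (at 4.34 m from the left end):
Beam weight: 6.44 × 10 = 64.4 N down at 3.115 m → arm 1.225 m, τ = 64.4 × 1.225 = 78.89 N·m counterclockwise.
Crate: 39.7 × 10 = 397 N down at 2.89 m → arm 1.45 m, τ = 397 × 1.45 = 575.6 N·m counterclockwise.
Lamp: 2.45 × 10 = 24.5 N down at 3.36 m → arm 0.98 m, τ = 24.5 × 0.98 = 24.01 N·m counterclockwise.
Net moment of existing loads = 678.5 N·m counterclockwise.
The load weighs 47.4 × 10 = 474 N and must supply an equal clockwise moment, so its lever arm about the knife-edge support is 678.5 / 474 = 1.43 m.
That puts it at 4.34 + 1.43 = 5.77 m from the left end.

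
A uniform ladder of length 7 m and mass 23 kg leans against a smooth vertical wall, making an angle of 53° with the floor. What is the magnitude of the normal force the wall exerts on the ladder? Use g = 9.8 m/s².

About the foot of the ladder:
Ladder weight 23×9.8 = 225.4 N acts at 3.5 m along the ladder; its horizontal arm is 3.5·cos53° = 2.106 m → τ = 474.7 N·m clockwise.
Wall normal N acts horizontally at the top; its moment arm is the height L sinθ = 7·sin53° = 5.59 m, counterclockwise.
Στ = 0 ⇒ N × 5.59 = 474.7 ⇒ N = 84.9 N.

N_wall ≈ 84.9 N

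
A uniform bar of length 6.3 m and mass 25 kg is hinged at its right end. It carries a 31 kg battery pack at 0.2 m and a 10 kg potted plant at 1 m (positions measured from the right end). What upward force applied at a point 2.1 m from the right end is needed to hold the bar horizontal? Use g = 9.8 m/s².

Taking torques about the right end:
Beam weight: 25 × 9.8 = 245 N down at 3.15 m → arm 3.15 m, τ = 245 × 3.15 = 771.8 N·m counterclockwise.
Battery pack: 31 × 9.8 = 303.8 N down at 0.2 m → arm 0.2 m, τ = 303.8 × 0.2 = 60.76 N·m counterclockwise.
Potted plant: 10 × 9.8 = 98 N down at 1 m → arm 1 m, τ = 98 × 1 = 98 N·m counterclockwise.
Net moment of the loads = 930.6 N·m counterclockwise.
The upward force F acts at a point 2.1 m from the right end, arm 2.1 m, giving F × 2.1 clockwise.
Στ = 0 ⇒ F × 2.1 = 930.6 ⇒ F = 930.6 / 2.1 = 443 N.

F ≈ 443 N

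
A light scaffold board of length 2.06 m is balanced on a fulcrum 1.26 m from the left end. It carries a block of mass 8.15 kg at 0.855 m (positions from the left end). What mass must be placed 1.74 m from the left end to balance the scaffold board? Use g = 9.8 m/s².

m ≈ 6.88 kg

About the fulcrum (at 1.26 m from the left end):
Block: 8.15 × 9.8 = 79.87 N down at 0.855 m → arm 0.405 m, τ = 79.87 × 0.405 = 32.35 N·m counterclockwise.
Net moment of known loads = 32.35 N·m counterclockwise.
An unknown mass m at 1.74 m has arm 0.48 m; its moment is m·g·0.48 clockwise.
Στ = 0 ⇒ m × 9.8 × 0.48 = 32.35 ⇒ m = 32.35 / (9.8 × 0.48) = 6.88 kg.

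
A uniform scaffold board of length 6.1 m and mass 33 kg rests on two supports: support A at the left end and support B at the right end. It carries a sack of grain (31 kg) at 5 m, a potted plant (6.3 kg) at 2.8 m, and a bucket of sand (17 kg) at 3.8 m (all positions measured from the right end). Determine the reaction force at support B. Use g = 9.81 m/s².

Take moments about support A.
Beam weight: 33 × 9.81 = 323.7 N down at 3.05 m → arm 3.05 m, τ = 323.7 × 3.05 = 987.3 N·m clockwise.
Sack of grain: 31 × 9.81 = 304.1 N down at 5 m → arm 1.1 m, τ = 304.1 × 1.1 = 334.5 N·m clockwise.
Potted plant: 6.3 × 9.81 = 61.8 N down at 2.8 m → arm 3.3 m, τ = 61.8 × 3.3 = 203.9 N·m clockwise.
Bucket of sand: 17 × 9.81 = 166.8 N down at 3.8 m → arm 2.3 m, τ = 166.8 × 2.3 = 383.6 N·m clockwise.
Net load moment about support A = 1909 N·m clockwise.
Reaction R at support B is upward at 0 m, arm 6.1 m → moment R × 6.1 counterclockwise.
Στ = 0 ⇒ R × 6.1 = 1909 ⇒ R = 313 N.

R_B ≈ 313 N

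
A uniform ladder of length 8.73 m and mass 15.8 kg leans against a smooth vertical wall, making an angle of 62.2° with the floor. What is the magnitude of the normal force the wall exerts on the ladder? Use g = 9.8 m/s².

N_wall ≈ 40.8 N

Sum moments about the foot of the ladder (the floor normal and friction both act there and drop out).
Ladder weight 15.8×9.8 = 154.8 N acts at 4.365 m along the ladder; its horizontal arm is 4.365·cos62.2° = 2.036 m → τ = 315.2 N·m clockwise.
Wall normal N acts horizontally at the top; its moment arm is the height L sinθ = 8.73·sin62.2° = 7.722 m, counterclockwise.
For rotational equilibrium, N × 7.722 = 315.2, so N = 40.8 N.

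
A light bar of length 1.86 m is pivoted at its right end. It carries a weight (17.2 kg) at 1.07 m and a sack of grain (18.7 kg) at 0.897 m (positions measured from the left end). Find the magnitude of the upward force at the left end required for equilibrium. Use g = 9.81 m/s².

F ≈ 167 N

Choose the right end as the axis so the unknown pivot reaction has zero arm there.
Weight: 17.2 × 9.81 = 168.7 N down at 1.07 m → arm 0.79 m, τ = 168.7 × 0.79 = 133.3 N·m counterclockwise.
Sack of grain: 18.7 × 9.81 = 183.4 N down at 0.897 m → arm 0.963 m, τ = 183.4 × 0.963 = 176.6 N·m counterclockwise.
Net moment of the loads = 309.9 N·m counterclockwise.
The upward force F acts at the left end, arm 1.86 m, giving F × 1.86 clockwise.
Balancing moments: F × 1.86 = 309.9, giving F = 309.9 / 1.86 = 167 N.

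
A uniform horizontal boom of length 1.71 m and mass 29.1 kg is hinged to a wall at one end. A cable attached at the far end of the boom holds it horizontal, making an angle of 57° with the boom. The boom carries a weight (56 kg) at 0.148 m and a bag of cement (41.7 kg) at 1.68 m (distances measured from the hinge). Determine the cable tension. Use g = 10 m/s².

About the hinge:
Beam weight: 29.1 × 10 = 291 N down at 0.855 m → arm 0.855 m, τ = 291 × 0.855 = 248.8 N·m clockwise.
Weight: 56 × 10 = 560 N down at 0.148 m → arm 0.148 m, τ = 560 × 0.148 = 82.88 N·m clockwise.
Bag of cement: 41.7 × 10 = 417 N down at 1.68 m → arm 1.68 m, τ = 417 × 1.68 = 700.6 N·m clockwise.
Total clockwise load moment = 1032 N·m.
The cable tension T acts at 1.71 m; only its component perpendicular to the boom, T sinθ, produces torque. sin 57° = 0.8387.
Στ = 0 ⇒ T × 1.71 × 0.8387 = 1032 ⇒ T = 1032 / 1.434 = 720 N.

T ≈ 720 N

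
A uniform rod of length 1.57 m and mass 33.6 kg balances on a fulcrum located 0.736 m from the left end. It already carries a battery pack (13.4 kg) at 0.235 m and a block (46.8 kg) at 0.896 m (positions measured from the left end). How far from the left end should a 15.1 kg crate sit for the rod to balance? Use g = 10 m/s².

Choose the fulcrum (at 0.736 m from the left end) as the axis so the support reaction has zero arm there.
Beam weight: 33.6 × 10 = 336 N down at 0.785 m → arm 0.049 m, τ = 336 × 0.049 = 16.46 N·m clockwise.
Battery pack: 13.4 × 10 = 134 N down at 0.235 m → arm 0.501 m, τ = 134 × 0.501 = 67.13 N·m counterclockwise.
Block: 46.8 × 10 = 468 N down at 0.896 m → arm 0.16 m, τ = 468 × 0.16 = 74.88 N·m clockwise.
Net moment of existing loads = 24.21 N·m clockwise.
The crate weighs 15.1 × 10 = 151 N and must supply an equal counterclockwise moment, so its lever arm about the fulcrum is 24.21 / 151 = 0.16 m.
That puts it at 0.736 − 0.16 = 0.576 m from the left end.

x ≈ 0.576 m from the left end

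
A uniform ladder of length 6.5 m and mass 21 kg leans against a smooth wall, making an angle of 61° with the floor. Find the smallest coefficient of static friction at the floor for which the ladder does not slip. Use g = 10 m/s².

μ_min ≈ 0.277

Sum moments about the foot of the ladder (the floor normal and friction both act there and drop out).
Ladder weight 21×10 = 210 N acts at 3.25 m along the ladder; its horizontal arm is 3.25·cos61° = 1.576 m → τ = 331 N·m clockwise.
Wall normal N acts horizontally at the top; its moment arm is the height L sinθ = 6.5·sin61° = 5.685 m, counterclockwise.
Balancing moments: N × 5.685 = 331, giving N = 58.22 N.
ΣFx = 0 ⇒ f = N_wall = 58.22 N. ΣFy = 0 ⇒ N_floor = 210 N.
μ_min = f / N_floor = 58.22 / 210 = 0.277.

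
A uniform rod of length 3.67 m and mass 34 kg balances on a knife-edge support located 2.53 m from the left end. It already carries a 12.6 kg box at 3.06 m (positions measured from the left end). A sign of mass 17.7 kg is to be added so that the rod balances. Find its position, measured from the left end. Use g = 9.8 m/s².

Choose the knife-edge support (at 2.53 m from the left end) as the axis so the support reaction has zero arm there.
Beam weight: 34 × 9.8 = 333.2 N down at 1.835 m → arm 0.695 m, τ = 333.2 × 0.695 = 231.6 N·m counterclockwise.
Box: 12.6 × 9.8 = 123.5 N down at 3.06 m → arm 0.53 m, τ = 123.5 × 0.53 = 65.45 N·m clockwise.
Net moment of existing loads = 166.1 N·m counterclockwise.
The sign weighs 17.7 × 9.8 = 173.5 N and must supply an equal clockwise moment, so its lever arm about the knife-edge support is 166.1 / 173.5 = 0.957 m.
That puts it at 2.53 + 0.957 = 3.49 m from the left end.

x ≈ 3.49 m from the left end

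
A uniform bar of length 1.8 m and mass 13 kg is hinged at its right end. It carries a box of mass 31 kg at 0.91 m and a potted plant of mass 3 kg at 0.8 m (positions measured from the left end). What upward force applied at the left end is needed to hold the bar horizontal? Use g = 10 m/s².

Sum moments about the right end (the unknown pivot reaction has zero arm there).
Beam weight: 13 × 10 = 130 N down at 0.9 m → arm 0.9 m, τ = 130 × 0.9 = 117 N·m counterclockwise.
Box: 31 × 10 = 310 N down at 0.91 m → arm 0.89 m, τ = 310 × 0.89 = 275.9 N·m counterclockwise.
Potted plant: 3 × 10 = 30 N down at 0.8 m → arm 1 m, τ = 30 × 1 = 30 N·m counterclockwise.
Net moment of the loads = 422.9 N·m counterclockwise.
The upward force F acts at the left end, arm 1.8 m, giving F × 1.8 clockwise.
Setting net torque to zero: F × 1.8 = 422.9 → F = 422.9 / 1.8 = 235 N.

F ≈ 235 N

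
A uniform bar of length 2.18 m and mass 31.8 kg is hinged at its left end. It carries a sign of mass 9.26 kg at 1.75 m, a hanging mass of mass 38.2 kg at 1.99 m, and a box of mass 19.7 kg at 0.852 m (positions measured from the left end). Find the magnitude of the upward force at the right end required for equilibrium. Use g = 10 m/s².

About the left end:
Beam weight: 31.8 × 10 = 318 N down at 1.09 m → arm 1.09 m, τ = 318 × 1.09 = 346.6 N·m clockwise.
Sign: 9.26 × 10 = 92.6 N down at 1.75 m → arm 1.75 m, τ = 92.6 × 1.75 = 162 N·m clockwise.
Hanging mass: 38.2 × 10 = 382 N down at 1.99 m → arm 1.99 m, τ = 382 × 1.99 = 760.2 N·m clockwise.
Box: 19.7 × 10 = 197 N down at 0.852 m → arm 0.852 m, τ = 197 × 0.852 = 167.8 N·m clockwise.
Net moment of the loads = 1437 N·m clockwise.
The upward force F acts at the right end, arm 2.18 m, giving F × 2.18 counterclockwise.
Balancing moments: F × 2.18 = 1437, giving F = 1437 / 2.18 = 659 N.

F ≈ 659 N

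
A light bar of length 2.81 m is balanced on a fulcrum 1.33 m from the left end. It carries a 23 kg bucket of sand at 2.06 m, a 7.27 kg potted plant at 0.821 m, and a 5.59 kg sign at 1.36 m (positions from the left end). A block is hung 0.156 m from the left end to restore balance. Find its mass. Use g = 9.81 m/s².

Take moments about the fulcrum (at 1.33 m from the left end).
Bucket of sand: 23 × 9.81 = 225.6 N down at 2.06 m → arm 0.73 m, τ = 225.6 × 0.73 = 164.7 N·m clockwise.
Potted plant: 7.27 × 9.81 = 71.32 N down at 0.821 m → arm 0.509 m, τ = 71.32 × 0.509 = 36.3 N·m counterclockwise.
Sign: 5.59 × 9.81 = 54.84 N down at 1.36 m → arm 0.03 m, τ = 54.84 × 0.03 = 1.645 N·m clockwise.
Net moment of known loads = 130 N·m clockwise.
An unknown mass m at 0.156 m has arm 1.174 m; its moment is m·g·1.174 counterclockwise.
Balancing moments: m × 9.81 × 1.174 = 130, giving m = 130 / (9.81 × 1.174) = 11.3 kg.

m ≈ 11.3 kg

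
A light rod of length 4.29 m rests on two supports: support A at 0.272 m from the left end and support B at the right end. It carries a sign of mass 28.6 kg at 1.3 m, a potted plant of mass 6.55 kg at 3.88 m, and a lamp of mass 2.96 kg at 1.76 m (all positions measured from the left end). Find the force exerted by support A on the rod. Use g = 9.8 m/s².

Taking torques about support B:
Sign: 28.6 × 9.8 = 280.3 N down at 1.3 m → arm 2.99 m, τ = 280.3 × 2.99 = 838.1 N·m counterclockwise.
Potted plant: 6.55 × 9.8 = 64.19 N down at 3.88 m → arm 0.41 m, τ = 64.19 × 0.41 = 26.32 N·m counterclockwise.
Lamp: 2.96 × 9.8 = 29.01 N down at 1.76 m → arm 2.53 m, τ = 29.01 × 2.53 = 73.4 N·m counterclockwise.
Net load moment about support B = 937.8 N·m counterclockwise.
Reaction R at support A is upward at 0.272 m, arm 4.018 m → moment R × 4.018 clockwise.
Setting net torque to zero: R × 4.018 = 937.8 → R = 233 N.

R_A ≈ 233 N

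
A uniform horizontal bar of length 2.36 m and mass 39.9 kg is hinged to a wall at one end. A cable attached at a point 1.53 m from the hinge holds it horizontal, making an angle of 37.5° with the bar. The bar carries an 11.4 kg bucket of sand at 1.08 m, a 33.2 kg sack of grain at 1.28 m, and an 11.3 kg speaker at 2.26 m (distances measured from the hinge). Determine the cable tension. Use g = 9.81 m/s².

T ≈ 1340 N

About the hinge:
Beam weight: 39.9 × 9.81 = 391.4 N down at 1.18 m → arm 1.18 m, τ = 391.4 × 1.18 = 461.9 N·m clockwise.
Bucket of sand: 11.4 × 9.81 = 111.8 N down at 1.08 m → arm 1.08 m, τ = 111.8 × 1.08 = 120.7 N·m clockwise.
Sack of grain: 33.2 × 9.81 = 325.7 N down at 1.28 m → arm 1.28 m, τ = 325.7 × 1.28 = 416.9 N·m clockwise.
Speaker: 11.3 × 9.81 = 110.9 N down at 2.26 m → arm 2.26 m, τ = 110.9 × 2.26 = 250.6 N·m clockwise.
Total clockwise load moment = 1250 N·m.
The cable tension T acts at 1.53 m; only its component perpendicular to the bar, T sinθ, produces torque. sin 37.5° = 0.6088.
For rotational equilibrium, T × 1.53 × 0.6088 = 1250, so T = 1250 / 0.9315 = 1340 N.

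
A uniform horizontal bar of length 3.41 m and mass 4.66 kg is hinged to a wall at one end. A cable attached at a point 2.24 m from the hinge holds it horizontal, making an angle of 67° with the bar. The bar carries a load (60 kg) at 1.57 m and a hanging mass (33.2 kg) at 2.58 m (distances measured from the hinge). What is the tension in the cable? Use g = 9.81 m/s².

Sum moments about the hinge (the unknown hinge reaction has zero arm there).
Beam weight: 4.66 × 9.81 = 45.71 N down at 1.705 m → arm 1.705 m, τ = 45.71 × 1.705 = 77.94 N·m clockwise.
Load: 60 × 9.81 = 588.6 N down at 1.57 m → arm 1.57 m, τ = 588.6 × 1.57 = 924.1 N·m clockwise.
Hanging mass: 33.2 × 9.81 = 325.7 N down at 2.58 m → arm 2.58 m, τ = 325.7 × 2.58 = 840.3 N·m clockwise.
Total clockwise load moment = 1842 N·m.
The cable tension T acts at 2.24 m; only its component perpendicular to the bar, T sinθ, produces torque. sin 67° = 0.9205.
Setting net torque to zero: T × 2.24 × 0.9205 = 1842 → T = 1842 / 2.062 = 893 N.

T ≈ 893 N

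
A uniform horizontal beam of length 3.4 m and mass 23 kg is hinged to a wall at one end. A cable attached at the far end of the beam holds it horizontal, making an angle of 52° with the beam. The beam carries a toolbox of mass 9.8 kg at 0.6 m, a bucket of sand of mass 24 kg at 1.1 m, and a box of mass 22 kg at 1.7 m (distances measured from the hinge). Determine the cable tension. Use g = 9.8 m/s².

Take moments about the hinge.
Beam weight: 23 × 9.8 = 225.4 N down at 1.7 m → arm 1.7 m, τ = 225.4 × 1.7 = 383.2 N·m clockwise.
Toolbox: 9.8 × 9.8 = 96.04 N down at 0.6 m → arm 0.6 m, τ = 96.04 × 0.6 = 57.62 N·m clockwise.
Bucket of sand: 24 × 9.8 = 235.2 N down at 1.1 m → arm 1.1 m, τ = 235.2 × 1.1 = 258.7 N·m clockwise.
Box: 22 × 9.8 = 215.6 N down at 1.7 m → arm 1.7 m, τ = 215.6 × 1.7 = 366.5 N·m clockwise.
Total clockwise load moment = 1066 N·m.
The cable tension T acts at 3.4 m; only its component perpendicular to the beam, T sinθ, produces torque. sin 52° = 0.788.
For rotational equilibrium, T × 3.4 × 0.788 = 1066, so T = 1066 / 2.679 = 398 N.

T ≈ 398 N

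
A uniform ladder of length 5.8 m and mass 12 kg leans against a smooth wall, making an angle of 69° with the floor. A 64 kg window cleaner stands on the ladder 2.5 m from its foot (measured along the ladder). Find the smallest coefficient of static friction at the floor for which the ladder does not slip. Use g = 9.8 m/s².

μ_min ≈ 0.17

Taking torques about the foot of the ladder:
Ladder weight 12×9.8 = 117.6 N acts at 2.9 m along the ladder; its horizontal arm is 2.9·cos69° = 1.039 m → τ = 122.2 N·m clockwise.
Window cleaner: 64×9.8 = 627.2 N at 2.5 m → arm 0.8959 m → τ = 561.9 N·m clockwise.
Wall normal N acts horizontally at the top; its moment arm is the height L sinθ = 5.8·sin69° = 5.415 m, counterclockwise.
Balancing moments: N × 5.415 = 684.1, giving N = 126.3 N.
ΣFx = 0 ⇒ f = N_wall = 126.3 N. ΣFy = 0 ⇒ N_floor = 744.8 N.
μ_min = f / N_floor = 126.3 / 744.8 = 0.17.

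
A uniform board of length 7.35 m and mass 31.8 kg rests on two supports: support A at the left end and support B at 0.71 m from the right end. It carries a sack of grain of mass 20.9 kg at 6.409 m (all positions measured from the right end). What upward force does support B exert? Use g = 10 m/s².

R_B ≈ 206 N

About support A:
Beam weight: 31.8 × 10 = 318 N down at 3.675 m → arm 3.675 m, τ = 318 × 3.675 = 1169 N·m clockwise.
Sack of grain: 20.9 × 10 = 209 N down at 6.409 m → arm 0.941 m, τ = 209 × 0.941 = 196.7 N·m clockwise.
Net load moment about support A = 1366 N·m clockwise.
Reaction R at support B is upward at 0.71 m, arm 6.64 m → moment R × 6.64 counterclockwise.
For rotational equilibrium, R × 6.64 = 1366, so R = 206 N.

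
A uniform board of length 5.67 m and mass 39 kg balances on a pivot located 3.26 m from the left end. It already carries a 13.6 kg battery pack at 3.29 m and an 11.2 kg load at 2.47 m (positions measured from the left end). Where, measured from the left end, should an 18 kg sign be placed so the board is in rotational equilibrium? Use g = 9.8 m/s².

Take moments about the pivot (at 3.26 m from the left end).
Beam weight: 39 × 9.8 = 382.2 N down at 2.835 m → arm 0.425 m, τ = 382.2 × 0.425 = 162.4 N·m counterclockwise.
Battery pack: 13.6 × 9.8 = 133.3 N down at 3.29 m → arm 0.03 m, τ = 133.3 × 0.03 = 3.999 N·m clockwise.
Load: 11.2 × 9.8 = 109.8 N down at 2.47 m → arm 0.79 m, τ = 109.8 × 0.79 = 86.74 N·m counterclockwise.
Net moment of existing loads = 245.1 N·m counterclockwise.
The sign weighs 18 × 9.8 = 176.4 N and must supply an equal clockwise moment, so its lever arm about the pivot is 245.1 / 176.4 = 1.39 m.
That puts it at 3.26 + 1.39 = 4.65 m from the left end.

x ≈ 4.65 m from the left end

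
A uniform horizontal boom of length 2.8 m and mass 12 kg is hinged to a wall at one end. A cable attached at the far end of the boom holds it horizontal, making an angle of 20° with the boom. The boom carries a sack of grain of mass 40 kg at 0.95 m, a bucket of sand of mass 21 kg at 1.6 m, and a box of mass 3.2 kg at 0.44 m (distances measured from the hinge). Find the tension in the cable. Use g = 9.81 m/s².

About the hinge:
Beam weight: 12 × 9.81 = 117.7 N down at 1.4 m → arm 1.4 m, τ = 117.7 × 1.4 = 164.8 N·m clockwise.
Sack of grain: 40 × 9.81 = 392.4 N down at 0.95 m → arm 0.95 m, τ = 392.4 × 0.95 = 372.8 N·m clockwise.
Bucket of sand: 21 × 9.81 = 206 N down at 1.6 m → arm 1.6 m, τ = 206 × 1.6 = 329.6 N·m clockwise.
Box: 3.2 × 9.81 = 31.39 N down at 0.44 m → arm 0.44 m, τ = 31.39 × 0.44 = 13.81 N·m clockwise.
Total clockwise load moment = 881 N·m.
The cable tension T acts at 2.8 m; only its component perpendicular to the boom, T sinθ, produces torque. sin 20° = 0.342.
For rotational equilibrium, T × 2.8 × 0.342 = 881, so T = 881 / 0.9576 = 920 N.

T ≈ 920 N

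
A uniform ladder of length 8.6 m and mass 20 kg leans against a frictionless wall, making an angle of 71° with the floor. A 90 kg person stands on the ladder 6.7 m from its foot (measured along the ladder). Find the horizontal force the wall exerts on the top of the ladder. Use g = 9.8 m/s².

N_wall ≈ 270 N

About the foot of the ladder:
Ladder weight 20×9.8 = 196 N acts at 4.3 m along the ladder; its horizontal arm is 4.3·cos71° = 1.4 m → τ = 274.4 N·m clockwise.
Person: 90×9.8 = 882 N at 6.7 m → arm 2.181 m → τ = 1924 N·m clockwise.
Wall normal N acts horizontally at the top; its moment arm is the height L sinθ = 8.6·sin71° = 8.131 m, counterclockwise.
For rotational equilibrium, N × 8.131 = 2198, so N = 270 N.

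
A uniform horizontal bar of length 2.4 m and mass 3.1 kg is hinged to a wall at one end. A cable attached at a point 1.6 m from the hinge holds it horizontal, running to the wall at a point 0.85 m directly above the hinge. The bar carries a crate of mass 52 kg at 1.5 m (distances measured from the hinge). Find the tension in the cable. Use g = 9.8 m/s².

About the hinge:
Beam weight: 3.1 × 9.8 = 30.38 N down at 1.2 m → arm 1.2 m, τ = 30.38 × 1.2 = 36.46 N·m clockwise.
Crate: 52 × 9.8 = 509.6 N down at 1.5 m → arm 1.5 m, τ = 509.6 × 1.5 = 764.4 N·m clockwise.
Total clockwise load moment = 800.9 N·m.
The cable tension T acts at 1.6 m; only its component perpendicular to the bar, T sinθ, produces torque. sinθ = h/√(h²+d²) = 0.85/√(0.85²+1.6²) = 0.4692.
Στ = 0 ⇒ T × 1.6 × 0.4692 = 800.9 ⇒ T = 800.9 / 0.7507 = 1070 N.

T ≈ 1070 N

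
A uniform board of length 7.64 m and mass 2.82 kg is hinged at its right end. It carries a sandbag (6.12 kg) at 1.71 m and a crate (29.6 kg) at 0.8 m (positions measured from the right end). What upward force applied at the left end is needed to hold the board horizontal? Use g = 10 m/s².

Choose the right end as the axis so the unknown pivot reaction has zero arm there.
Beam weight: 2.82 × 10 = 28.2 N down at 3.82 m → arm 3.82 m, τ = 28.2 × 3.82 = 107.7 N·m counterclockwise.
Sandbag: 6.12 × 10 = 61.2 N down at 1.71 m → arm 1.71 m, τ = 61.2 × 1.71 = 104.7 N·m counterclockwise.
Crate: 29.6 × 10 = 296 N down at 0.8 m → arm 0.8 m, τ = 296 × 0.8 = 236.8 N·m counterclockwise.
Net moment of the loads = 449.2 N·m counterclockwise.
The upward force F acts at the left end, arm 7.64 m, giving F × 7.64 clockwise.
Balancing moments: F × 7.64 = 449.2, giving F = 449.2 / 7.64 = 58.8 N.

F ≈ 58.8 N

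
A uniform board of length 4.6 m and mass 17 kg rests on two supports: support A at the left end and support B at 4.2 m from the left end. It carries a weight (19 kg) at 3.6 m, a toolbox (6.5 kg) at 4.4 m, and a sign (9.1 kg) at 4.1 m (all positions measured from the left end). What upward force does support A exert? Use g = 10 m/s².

About support B:
Beam weight: 17 × 10 = 170 N down at 2.3 m → arm 1.9 m, τ = 170 × 1.9 = 323 N·m counterclockwise.
Weight: 19 × 10 = 190 N down at 3.6 m → arm 0.6 m, τ = 190 × 0.6 = 114 N·m counterclockwise.
Toolbox: 6.5 × 10 = 65 N down at 4.4 m → arm 0.2 m, τ = 65 × 0.2 = 13 N·m clockwise.
Sign: 9.1 × 10 = 91 N down at 4.1 m → arm 0.1 m, τ = 91 × 0.1 = 9.1 N·m counterclockwise.
Net load moment about support B = 433.1 N·m counterclockwise.
Reaction R at support A is upward at 0 m, arm 4.2 m → moment R × 4.2 clockwise.
Setting net torque to zero: R × 4.2 = 433.1 → R = 103 N.

R_A ≈ 103 N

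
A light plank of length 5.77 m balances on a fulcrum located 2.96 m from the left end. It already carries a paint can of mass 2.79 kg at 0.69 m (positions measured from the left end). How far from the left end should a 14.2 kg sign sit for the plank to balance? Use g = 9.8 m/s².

x ≈ 3.41 m from the left end

Choose the fulcrum (at 2.96 m from the left end) as the axis so the support reaction has zero arm there.
Paint can: 2.79 × 9.8 = 27.34 N down at 0.69 m → arm 2.27 m, τ = 27.34 × 2.27 = 62.06 N·m counterclockwise.
Net moment of existing loads = 62.06 N·m counterclockwise.
The sign weighs 14.2 × 9.8 = 139.2 N and must supply an equal clockwise moment, so its lever arm about the fulcrum is 62.06 / 139.2 = 0.446 m.
That puts it at 2.96 + 0.446 = 3.41 m from the left end.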